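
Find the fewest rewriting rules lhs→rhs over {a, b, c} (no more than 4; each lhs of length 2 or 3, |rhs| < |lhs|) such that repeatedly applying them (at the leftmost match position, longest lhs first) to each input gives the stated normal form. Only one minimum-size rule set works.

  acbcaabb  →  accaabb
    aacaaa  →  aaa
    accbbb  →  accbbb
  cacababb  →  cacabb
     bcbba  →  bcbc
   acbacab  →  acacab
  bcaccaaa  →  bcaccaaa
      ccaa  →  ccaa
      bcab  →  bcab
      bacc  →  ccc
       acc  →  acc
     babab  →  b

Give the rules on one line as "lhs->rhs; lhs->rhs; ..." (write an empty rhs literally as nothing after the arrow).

  | acbcaabb => accaabb
  | aacaaa => aaa
  | accbbb
  | cacababb => cacabb

aac->; acb->ac; ba->c; bab->b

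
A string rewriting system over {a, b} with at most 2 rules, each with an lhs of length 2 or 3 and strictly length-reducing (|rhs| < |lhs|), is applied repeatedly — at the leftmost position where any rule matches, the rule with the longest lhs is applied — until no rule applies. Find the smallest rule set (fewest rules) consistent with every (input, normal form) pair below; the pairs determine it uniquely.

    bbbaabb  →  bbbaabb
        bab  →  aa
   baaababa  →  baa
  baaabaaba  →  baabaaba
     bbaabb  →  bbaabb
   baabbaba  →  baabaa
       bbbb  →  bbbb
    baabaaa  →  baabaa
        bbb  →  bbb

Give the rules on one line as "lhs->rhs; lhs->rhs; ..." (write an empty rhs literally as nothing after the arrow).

aaa->aa; bab->aa

  | bbbaabb
  | bab => aa
  | baaababa => baababa => baaaaa => baaaa => baaa => baa
  | baaabaaba => baabaaba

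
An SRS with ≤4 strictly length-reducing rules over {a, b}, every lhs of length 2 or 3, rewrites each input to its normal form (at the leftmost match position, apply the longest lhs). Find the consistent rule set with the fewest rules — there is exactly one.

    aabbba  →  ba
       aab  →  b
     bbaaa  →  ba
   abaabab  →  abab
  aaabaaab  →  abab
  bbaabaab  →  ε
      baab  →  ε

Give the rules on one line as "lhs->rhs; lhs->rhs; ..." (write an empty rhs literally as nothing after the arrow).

  | aabbba => bbba => ba
  | aab => b
  | bbaaa => baaa => ba
  | abaabab => abbab => abab

aa->; bb->; bba->ba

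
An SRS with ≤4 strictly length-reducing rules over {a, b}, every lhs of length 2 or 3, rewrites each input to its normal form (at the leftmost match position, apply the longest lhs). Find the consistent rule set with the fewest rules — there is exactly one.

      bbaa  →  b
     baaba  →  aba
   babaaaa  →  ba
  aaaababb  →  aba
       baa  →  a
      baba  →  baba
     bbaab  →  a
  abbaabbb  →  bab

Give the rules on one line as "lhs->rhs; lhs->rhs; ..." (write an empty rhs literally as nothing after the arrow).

  | bbaa => aa => b
  | baaba => aba
  | babaaaa => baaaa => aaa => ba
  | aaaababb => baababb => ababb => aba

aa->b; aab->a; baa->a; bb->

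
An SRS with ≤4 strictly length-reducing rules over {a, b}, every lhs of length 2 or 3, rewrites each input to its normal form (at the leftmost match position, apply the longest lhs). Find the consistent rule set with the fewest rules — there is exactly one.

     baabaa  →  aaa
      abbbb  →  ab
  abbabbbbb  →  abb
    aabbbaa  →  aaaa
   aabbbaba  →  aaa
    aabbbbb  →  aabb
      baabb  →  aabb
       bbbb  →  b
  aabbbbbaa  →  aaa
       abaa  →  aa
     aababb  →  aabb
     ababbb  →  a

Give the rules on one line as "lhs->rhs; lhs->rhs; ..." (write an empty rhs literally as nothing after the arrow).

  | baabaa => aabaa => aaa
  | abbbb => ab
  | abbabbbbb => ababbbbb => abbbbb => abb
  | aabbbaa => aaaa

aba->a; ba->a; bbb->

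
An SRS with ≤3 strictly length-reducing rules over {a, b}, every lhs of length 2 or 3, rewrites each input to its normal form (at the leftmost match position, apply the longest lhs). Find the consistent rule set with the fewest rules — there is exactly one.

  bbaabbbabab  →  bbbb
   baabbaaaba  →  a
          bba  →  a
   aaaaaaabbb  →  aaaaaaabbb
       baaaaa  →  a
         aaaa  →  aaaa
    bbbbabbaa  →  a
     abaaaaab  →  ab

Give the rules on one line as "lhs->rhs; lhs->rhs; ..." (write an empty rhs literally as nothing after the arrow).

ba->a; baa->ba; bab->b

  | bbaabbbabab => bbabbbabab => bbbbabab => bbbbab => bbbb
  | baabbaaaba => babbaaaba => bbaaaba => bbaaba => bbaba => bba => ba => a
  | bba => ba => a
  | aaaaaaabbb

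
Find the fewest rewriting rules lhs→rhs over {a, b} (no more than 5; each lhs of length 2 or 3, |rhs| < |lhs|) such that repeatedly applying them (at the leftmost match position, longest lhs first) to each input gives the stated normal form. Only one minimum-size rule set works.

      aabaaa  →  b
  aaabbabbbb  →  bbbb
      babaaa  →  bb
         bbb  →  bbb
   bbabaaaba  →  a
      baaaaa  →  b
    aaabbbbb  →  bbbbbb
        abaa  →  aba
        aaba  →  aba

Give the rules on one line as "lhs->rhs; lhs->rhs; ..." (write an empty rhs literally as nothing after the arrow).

  | aabaaa => abaaa => abb => b
  | aaabbabbbb => bbbabbbb => baabbbb => babbbb => bbbb
  | babaaa => babb => bb
  | bbb

aa->a; aaa->b; abb->b; bba->aa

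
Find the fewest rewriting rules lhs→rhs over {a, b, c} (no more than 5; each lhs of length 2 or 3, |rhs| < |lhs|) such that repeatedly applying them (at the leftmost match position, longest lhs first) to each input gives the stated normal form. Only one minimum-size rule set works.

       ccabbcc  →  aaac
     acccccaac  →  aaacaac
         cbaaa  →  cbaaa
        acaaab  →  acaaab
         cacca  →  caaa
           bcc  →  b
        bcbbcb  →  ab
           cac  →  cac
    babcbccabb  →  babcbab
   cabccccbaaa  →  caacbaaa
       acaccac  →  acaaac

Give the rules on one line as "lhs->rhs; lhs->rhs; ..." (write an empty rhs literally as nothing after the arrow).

bb->b; bbc->cc; bcc->bb; cc->a

  | ccabbcc => aabbcc => aaccc => aaac
  | acccccaac => aacccaac => aaacaac
  | cbaaa
  | acaaab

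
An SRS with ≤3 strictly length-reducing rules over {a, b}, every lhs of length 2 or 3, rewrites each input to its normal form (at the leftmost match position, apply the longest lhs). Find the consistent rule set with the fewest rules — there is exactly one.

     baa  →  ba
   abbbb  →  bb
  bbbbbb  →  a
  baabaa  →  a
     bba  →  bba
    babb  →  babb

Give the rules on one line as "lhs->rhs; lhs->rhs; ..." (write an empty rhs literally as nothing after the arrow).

  | baa => ba
  | abbbb => aab => bb
  | bbbbbb => abbb => aa => a
  | baabaa => bbbaa => aaa => aa => a

aa->a; aab->bb; bbb->a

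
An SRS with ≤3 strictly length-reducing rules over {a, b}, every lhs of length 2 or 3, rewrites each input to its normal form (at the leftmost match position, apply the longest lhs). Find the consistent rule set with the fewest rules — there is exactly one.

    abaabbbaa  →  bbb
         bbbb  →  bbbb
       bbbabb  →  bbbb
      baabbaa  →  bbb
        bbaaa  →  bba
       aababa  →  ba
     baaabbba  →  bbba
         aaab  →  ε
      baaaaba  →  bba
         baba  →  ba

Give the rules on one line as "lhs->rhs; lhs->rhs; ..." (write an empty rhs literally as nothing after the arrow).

aa->; ab->

  | abaabbbaa => aabbbaa => bbbaa => bbb
  | bbbb
  | bbbabb => bbbb
  | baabbaa => bbbaa => bbb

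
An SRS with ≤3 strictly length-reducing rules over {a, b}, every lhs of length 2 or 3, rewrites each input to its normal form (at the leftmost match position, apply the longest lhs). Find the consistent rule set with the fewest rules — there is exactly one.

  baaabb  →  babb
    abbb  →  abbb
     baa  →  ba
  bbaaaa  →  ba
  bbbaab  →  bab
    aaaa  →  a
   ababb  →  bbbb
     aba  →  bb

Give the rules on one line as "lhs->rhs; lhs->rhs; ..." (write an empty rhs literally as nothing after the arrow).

  | baaabb => baabb => babb
  | abbb
  | baa => ba
  | bbaaaa => baaaa => baaa => baa => ba

aa->a; aba->bb; bba->ba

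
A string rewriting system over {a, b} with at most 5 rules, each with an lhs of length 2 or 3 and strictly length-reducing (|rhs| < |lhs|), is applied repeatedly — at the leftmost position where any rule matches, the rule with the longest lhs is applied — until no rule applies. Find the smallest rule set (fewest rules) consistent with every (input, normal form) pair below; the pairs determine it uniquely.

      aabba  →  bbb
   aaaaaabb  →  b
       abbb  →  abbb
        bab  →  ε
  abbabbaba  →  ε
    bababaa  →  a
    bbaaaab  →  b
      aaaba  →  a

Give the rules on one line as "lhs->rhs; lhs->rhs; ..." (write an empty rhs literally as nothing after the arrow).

aa->b; aba->; ba->b; bab->

  | aabba => bbba => bbb
  | aaaaaabb => baaaabb => baaabb => baabb => babb => b
  | abbb
  | bab => ε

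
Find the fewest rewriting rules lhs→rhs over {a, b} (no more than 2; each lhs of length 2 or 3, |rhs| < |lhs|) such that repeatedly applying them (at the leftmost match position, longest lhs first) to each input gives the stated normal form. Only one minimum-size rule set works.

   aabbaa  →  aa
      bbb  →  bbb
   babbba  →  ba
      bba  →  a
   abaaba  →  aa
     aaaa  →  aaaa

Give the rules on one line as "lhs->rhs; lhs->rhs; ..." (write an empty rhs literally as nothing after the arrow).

ab->; bba->a

  | aabbaa => abaa => aa
  | bbb
  | babbba => bbba => ba
  | bba => a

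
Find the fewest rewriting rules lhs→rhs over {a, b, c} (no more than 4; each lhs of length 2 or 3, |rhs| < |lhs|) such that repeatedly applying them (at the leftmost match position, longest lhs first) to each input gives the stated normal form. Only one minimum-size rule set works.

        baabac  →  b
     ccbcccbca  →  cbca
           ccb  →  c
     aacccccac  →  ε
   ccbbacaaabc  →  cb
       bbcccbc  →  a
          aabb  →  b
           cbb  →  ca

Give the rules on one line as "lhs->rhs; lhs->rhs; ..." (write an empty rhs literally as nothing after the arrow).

ab->c; ac->; bb->a; cc->a

  | baabac => bacac => bac => b
  | ccbcccbca => abcccbca => ccccbca => accbca => cbca
  | ccb => ab => c
  | aacccccac => accccac => cccac => acac => ac => ε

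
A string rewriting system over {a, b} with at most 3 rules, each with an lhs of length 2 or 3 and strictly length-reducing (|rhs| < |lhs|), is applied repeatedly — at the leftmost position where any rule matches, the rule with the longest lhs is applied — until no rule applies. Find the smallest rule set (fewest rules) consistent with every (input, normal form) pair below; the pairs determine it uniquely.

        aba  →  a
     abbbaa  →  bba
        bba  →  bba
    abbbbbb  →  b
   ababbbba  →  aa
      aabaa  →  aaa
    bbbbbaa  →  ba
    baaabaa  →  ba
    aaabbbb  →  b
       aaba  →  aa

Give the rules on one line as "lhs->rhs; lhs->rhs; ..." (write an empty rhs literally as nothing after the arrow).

  | aba => a
  | abbbaa => bbaa => bba
  | bba
  | abbbbbb => bbbbb => abb => b

ab->; baa->ba; bbb->a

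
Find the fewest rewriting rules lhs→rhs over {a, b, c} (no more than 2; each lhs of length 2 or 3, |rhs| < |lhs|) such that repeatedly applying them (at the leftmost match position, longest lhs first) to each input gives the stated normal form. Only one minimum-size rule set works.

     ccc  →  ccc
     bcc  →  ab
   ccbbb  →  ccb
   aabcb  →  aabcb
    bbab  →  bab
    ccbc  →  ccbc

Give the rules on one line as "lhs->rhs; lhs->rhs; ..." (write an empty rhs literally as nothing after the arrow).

bb->b; bcc->ab

  | ccc
  | bcc => ab
  | ccbbb => ccbb => ccb
  | aabcb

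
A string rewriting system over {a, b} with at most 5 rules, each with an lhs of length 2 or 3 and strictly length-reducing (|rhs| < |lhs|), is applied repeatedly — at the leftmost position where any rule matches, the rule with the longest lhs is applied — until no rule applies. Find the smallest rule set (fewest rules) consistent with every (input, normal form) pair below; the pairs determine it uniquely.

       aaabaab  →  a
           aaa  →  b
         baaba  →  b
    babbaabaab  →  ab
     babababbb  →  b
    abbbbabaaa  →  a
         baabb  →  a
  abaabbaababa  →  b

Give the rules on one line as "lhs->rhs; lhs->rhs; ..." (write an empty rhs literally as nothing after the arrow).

aa->b; ba->b; baa->; bb->a

  | aaabaab => babaab => bbaab => aaab => bab => bb => a
  | aaa => ba => b
  | baaba => ba => b
  | babbaabaab => bbbaabaab => abaabaab => abaab => ab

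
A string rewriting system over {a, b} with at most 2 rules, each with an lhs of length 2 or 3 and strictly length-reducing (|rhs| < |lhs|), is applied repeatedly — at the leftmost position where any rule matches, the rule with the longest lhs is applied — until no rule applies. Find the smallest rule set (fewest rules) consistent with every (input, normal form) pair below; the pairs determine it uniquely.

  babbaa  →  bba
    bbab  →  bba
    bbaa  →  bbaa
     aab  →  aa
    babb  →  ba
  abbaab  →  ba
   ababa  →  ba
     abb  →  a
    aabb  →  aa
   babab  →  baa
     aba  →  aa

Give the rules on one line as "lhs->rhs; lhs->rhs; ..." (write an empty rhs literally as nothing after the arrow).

aaa->ba; ab->a

  | babbaa => babaa => baaa => bba
  | bbab => bba
  | bbaa
  | aab => aa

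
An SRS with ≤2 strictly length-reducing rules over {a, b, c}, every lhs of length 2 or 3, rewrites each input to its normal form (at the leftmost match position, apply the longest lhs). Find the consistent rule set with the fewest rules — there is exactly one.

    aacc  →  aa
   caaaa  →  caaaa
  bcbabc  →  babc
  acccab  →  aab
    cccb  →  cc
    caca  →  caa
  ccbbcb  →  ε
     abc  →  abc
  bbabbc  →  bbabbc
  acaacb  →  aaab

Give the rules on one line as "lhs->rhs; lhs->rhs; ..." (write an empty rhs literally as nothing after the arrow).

ac->a; cb->

  | aacc => aac => aa
  | caaaa
  | bcbabc => babc
  | acccab => accab => acab => aab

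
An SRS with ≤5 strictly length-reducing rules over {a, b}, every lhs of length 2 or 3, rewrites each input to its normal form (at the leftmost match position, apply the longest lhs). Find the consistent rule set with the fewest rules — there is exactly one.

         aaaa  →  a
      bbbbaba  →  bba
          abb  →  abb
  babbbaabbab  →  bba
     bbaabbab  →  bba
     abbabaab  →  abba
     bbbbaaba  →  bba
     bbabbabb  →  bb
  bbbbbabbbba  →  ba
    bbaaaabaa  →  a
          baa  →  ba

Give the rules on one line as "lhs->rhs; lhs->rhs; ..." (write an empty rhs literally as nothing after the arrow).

  | aaaa => aaa => aa => a
  | bbbbaba => aababa => baaba => bbaa => bba
  | abb
  | babbbaabbab => bbaabbab => bbbabab => aaabab => aabab => baab => bba

aa->a; aab->ba; bab->; bbb->aa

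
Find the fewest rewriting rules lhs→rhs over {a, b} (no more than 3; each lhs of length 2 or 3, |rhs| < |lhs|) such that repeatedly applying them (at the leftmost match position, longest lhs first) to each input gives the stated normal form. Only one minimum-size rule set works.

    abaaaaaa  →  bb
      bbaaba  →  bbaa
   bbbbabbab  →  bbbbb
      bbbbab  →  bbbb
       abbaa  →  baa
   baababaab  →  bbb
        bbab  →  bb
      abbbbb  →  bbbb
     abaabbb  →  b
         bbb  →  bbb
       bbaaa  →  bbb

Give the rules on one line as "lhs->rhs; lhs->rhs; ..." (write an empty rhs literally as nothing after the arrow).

  | abaaaaaa => aaaaaa => baaa => bb
  | bbaaba => bbaa
  | bbbbabbab => bbbbbab => bbbbb
  | bbbbab => bbbb

aaa->b; ab->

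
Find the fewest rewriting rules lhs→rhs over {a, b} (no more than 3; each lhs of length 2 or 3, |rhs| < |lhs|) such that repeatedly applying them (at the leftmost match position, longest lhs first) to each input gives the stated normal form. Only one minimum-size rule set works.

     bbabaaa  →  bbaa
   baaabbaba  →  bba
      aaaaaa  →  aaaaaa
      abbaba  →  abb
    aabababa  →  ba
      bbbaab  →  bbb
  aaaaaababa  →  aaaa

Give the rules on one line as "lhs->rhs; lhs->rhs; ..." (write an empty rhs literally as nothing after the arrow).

  | bbabaaa => bbaa
  | baaabbaba => bababa => bba
  | aaaaaa
  | abbaba => abb

aab->; aba->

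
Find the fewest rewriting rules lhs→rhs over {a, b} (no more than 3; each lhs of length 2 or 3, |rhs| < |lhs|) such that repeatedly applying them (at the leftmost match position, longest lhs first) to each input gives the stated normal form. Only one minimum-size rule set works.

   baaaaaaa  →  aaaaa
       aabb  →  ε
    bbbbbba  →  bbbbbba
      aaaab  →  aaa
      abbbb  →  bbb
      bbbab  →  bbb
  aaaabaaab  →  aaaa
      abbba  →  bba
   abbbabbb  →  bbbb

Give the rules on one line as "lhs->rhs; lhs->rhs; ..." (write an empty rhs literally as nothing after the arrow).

  | baaaaaaa => aaaaa
  | aabb => ab => ε
  | bbbbbba
  | aaaab => aaa

ab->; aba->; baa->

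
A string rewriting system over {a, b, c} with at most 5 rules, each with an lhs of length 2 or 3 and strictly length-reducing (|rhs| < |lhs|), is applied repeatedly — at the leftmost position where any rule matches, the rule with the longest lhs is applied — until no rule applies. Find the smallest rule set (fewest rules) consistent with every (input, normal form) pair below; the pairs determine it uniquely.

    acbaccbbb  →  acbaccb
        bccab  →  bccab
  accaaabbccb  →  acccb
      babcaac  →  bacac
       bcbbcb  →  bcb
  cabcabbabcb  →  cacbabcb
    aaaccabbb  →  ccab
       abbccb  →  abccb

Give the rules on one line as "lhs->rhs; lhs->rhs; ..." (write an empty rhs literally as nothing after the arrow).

aaa->; bb->b; bca->c; cbc->c

  | acbaccbbb => acbaccbb => acbaccb
  | bccab
  | accaaabbccb => accbbccb => accbccb => acccb
  | babcaac => bacac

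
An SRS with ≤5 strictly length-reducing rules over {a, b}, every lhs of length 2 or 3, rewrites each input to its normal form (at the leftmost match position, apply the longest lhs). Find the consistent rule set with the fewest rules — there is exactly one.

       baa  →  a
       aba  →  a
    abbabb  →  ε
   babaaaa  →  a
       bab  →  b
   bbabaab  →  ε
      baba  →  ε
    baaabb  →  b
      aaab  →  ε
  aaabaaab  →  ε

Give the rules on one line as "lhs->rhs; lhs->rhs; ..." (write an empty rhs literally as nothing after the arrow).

  | baa => a
  | aba => a
  | abbabb => babb => bb => ε
  | babaaaa => baaaa => aaa => aa => a

aa->a; ab->; ba->; bb->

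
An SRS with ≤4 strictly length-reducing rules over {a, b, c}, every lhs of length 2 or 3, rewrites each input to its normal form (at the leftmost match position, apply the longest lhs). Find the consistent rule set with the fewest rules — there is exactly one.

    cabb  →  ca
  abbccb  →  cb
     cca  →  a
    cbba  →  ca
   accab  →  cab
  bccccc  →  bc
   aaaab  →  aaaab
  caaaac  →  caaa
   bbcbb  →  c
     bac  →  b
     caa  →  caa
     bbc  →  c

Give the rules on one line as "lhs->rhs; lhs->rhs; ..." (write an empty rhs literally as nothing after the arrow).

ac->; bb->; cc->

  | cabb => ca
  | abbccb => accb => cb
  | cca => a
  | cbba => ca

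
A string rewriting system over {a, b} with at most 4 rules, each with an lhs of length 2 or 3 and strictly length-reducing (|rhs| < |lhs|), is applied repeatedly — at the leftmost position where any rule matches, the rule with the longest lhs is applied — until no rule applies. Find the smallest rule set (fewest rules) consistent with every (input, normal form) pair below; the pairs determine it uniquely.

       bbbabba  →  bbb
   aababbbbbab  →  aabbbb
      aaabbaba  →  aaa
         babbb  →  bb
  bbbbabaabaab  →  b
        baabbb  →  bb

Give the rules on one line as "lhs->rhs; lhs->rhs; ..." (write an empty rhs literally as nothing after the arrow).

aba->a; ba->b; bab->

  | bbbabba => bbba => bbb
  | aababbbbbab => aabbbbbab => aabbbb
  | aaabbaba => aaaba => aaa
  | babbb => bb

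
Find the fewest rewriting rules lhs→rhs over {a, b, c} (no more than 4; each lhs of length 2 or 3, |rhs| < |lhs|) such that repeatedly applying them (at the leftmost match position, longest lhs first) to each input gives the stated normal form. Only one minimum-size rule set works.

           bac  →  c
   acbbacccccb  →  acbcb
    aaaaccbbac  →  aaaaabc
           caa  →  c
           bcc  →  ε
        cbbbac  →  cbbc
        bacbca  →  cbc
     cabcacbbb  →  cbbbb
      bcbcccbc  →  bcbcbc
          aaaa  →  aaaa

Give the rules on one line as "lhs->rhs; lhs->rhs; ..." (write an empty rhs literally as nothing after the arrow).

  | bac => c
  | acbbacccccb => acbcccccb => acbacccb => acbcccb => acbacb => acbcb
  | aaaaccbbac => aaaaabbac => aaaaabc
  | caa => ca => c

ba->; ca->c; cba->cb; cc->a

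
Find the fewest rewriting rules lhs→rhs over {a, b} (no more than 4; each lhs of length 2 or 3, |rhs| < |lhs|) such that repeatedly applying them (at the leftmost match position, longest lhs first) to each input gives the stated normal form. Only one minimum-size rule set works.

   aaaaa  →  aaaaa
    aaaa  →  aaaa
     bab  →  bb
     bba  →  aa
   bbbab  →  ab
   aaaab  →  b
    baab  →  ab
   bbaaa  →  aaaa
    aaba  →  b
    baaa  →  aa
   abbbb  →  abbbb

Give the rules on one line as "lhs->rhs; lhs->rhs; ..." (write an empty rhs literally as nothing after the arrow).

  | aaaaa
  | aaaa
  | bab => bb
  | bba => aa

aab->b; ba->b; baa->a; bba->aa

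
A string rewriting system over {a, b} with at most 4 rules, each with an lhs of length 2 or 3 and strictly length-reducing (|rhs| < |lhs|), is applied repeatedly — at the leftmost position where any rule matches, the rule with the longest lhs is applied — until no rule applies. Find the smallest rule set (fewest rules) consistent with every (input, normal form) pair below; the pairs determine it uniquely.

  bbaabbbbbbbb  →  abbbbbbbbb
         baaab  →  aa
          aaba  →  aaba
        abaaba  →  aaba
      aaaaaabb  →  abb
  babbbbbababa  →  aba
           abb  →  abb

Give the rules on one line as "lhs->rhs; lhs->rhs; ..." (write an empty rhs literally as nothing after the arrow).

  | bbaabbbbbbbb => baabbbbbbbb => abbbbbbbbb
  | baaab => abab => aa
  | aaba
  | abaaba => aabba => aaba

aaa->ab; baa->ab; bab->a; bba->ba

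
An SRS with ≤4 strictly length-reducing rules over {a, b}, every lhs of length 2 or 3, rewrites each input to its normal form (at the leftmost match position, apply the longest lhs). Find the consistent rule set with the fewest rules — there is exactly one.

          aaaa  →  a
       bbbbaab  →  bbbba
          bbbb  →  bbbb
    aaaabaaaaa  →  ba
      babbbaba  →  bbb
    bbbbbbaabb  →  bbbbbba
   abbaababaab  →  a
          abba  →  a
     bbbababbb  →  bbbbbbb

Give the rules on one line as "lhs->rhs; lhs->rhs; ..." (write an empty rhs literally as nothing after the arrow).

  | aaaa => a
  | bbbbaab => bbbba
  | bbbb
  | aaaabaaaaa => abaaaaa => baaaa => ba

aaa->; ab->; aba->b; abb->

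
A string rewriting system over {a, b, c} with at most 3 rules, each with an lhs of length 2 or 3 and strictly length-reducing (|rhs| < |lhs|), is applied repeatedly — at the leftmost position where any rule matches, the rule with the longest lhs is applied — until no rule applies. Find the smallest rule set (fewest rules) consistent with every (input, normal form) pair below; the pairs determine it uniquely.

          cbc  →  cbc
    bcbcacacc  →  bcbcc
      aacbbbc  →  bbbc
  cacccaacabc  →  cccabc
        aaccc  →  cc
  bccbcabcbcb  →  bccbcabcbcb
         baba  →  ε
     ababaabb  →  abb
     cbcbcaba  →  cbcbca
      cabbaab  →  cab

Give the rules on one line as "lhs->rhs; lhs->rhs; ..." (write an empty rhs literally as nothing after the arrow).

aa->a; ac->; ba->

  | cbc
  | bcbcacacc => bcbcacc => bcbcc
  | aacbbbc => acbbbc => bbbc
  | cacccaacabc => cccaacabc => cccacabc => cccabc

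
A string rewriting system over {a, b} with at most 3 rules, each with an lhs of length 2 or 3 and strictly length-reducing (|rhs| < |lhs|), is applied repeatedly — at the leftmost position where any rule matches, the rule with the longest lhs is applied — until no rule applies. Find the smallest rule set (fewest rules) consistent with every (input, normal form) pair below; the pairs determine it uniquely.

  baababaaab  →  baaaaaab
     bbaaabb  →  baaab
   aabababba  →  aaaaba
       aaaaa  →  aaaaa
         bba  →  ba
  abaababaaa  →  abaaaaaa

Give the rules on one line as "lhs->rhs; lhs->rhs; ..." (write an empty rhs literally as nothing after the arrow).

bab->a; bb->b

  | baababaaab => baaaaaab
  | bbaaabb => baaabb => baaab
  | aabababba => aaaabba => aaaaba
  | aaaaa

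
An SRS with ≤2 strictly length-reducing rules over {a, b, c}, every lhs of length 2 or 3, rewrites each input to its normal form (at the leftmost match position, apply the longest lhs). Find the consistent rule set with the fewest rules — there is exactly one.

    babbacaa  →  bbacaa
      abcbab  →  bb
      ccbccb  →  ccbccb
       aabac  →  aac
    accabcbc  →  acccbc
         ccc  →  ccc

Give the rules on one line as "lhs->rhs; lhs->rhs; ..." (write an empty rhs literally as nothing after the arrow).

  | babbacaa => bbacaa
  | abcbab => cbab => bb
  | ccbccb
  | aabac => aac

ab->; cba->b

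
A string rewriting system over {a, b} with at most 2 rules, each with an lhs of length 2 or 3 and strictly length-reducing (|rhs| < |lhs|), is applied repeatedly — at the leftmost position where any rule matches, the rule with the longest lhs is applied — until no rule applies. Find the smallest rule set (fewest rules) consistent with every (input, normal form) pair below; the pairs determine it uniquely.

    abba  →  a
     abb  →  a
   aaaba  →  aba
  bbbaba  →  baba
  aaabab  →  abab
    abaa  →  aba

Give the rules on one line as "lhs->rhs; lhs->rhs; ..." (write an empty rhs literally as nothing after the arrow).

aa->a; bb->

  | abba => aa => a
  | abb => a
  | aaaba => aaba => aba
  | bbbaba => baba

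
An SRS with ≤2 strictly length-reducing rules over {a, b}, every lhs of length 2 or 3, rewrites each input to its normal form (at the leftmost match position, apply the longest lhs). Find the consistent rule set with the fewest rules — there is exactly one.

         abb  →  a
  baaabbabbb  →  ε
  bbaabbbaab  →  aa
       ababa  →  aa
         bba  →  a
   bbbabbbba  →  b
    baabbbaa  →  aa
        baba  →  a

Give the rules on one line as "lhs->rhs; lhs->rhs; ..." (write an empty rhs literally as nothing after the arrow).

  | abb => a
  | baaabbabbb => baabbabbb => babbabbb => bbbabbb => babbb => bbbb => bb => ε
  | bbaabbbaab => aabbbaab => aabaab => aabab => aabb => aa
  | ababa => abba => aa

ba->b; bb->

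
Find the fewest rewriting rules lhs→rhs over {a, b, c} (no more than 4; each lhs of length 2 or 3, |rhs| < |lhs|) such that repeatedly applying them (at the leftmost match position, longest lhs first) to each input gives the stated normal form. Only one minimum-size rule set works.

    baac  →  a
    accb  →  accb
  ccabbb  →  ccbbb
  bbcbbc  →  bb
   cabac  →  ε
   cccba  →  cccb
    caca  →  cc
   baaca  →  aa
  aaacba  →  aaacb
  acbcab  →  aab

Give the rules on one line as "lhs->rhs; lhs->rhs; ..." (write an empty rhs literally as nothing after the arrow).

ba->b; bc->a; ca->c; cbc->

  | baac => bac => bc => a
  | accb
  | ccabbb => ccbbb
  | bbcbbc => babbc => bbbc => bba => bb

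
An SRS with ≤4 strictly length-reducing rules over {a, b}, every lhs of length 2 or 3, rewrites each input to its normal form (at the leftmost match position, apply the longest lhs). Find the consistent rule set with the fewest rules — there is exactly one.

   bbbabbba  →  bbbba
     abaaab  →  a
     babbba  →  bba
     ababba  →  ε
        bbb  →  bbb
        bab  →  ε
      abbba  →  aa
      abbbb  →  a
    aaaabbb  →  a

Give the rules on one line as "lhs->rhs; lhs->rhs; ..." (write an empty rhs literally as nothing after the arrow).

aaa->; ab->a; bab->

  | bbbabbba => bbbba
  | abaaab => aaaab => ab => a
  | babbba => bba
  | ababba => aabba => aaba => aaa => ε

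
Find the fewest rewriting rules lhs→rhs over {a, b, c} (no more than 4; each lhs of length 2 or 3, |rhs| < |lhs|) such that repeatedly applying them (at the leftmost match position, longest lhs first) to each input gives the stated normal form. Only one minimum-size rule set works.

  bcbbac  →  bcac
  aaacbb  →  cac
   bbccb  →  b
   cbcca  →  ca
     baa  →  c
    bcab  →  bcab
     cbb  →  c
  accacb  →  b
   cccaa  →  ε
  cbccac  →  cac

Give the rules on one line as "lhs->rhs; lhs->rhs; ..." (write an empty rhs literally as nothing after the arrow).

aa->c; ba->a; bb->; cc->

  | bcbbac => bcac
  | aaacbb => cacbb => cac
  | bbccb => ccb => b
  | cbcca => cba => ca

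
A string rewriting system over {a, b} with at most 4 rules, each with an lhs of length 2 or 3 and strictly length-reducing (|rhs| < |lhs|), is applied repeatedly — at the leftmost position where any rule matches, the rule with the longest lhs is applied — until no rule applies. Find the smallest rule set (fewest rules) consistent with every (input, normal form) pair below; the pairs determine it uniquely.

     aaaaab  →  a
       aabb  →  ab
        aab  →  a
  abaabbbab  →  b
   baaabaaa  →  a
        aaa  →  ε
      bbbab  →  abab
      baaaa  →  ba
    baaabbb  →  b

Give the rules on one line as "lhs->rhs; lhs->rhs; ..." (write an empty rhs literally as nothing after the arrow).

aa->b; aaa->; bb->a

  | aaaaab => aab => bb => a
  | aabb => bbb => ab
  | aab => bb => a
  | abaabbbab => abbbbbab => aabbbab => bbbbab => abbab => aaab => b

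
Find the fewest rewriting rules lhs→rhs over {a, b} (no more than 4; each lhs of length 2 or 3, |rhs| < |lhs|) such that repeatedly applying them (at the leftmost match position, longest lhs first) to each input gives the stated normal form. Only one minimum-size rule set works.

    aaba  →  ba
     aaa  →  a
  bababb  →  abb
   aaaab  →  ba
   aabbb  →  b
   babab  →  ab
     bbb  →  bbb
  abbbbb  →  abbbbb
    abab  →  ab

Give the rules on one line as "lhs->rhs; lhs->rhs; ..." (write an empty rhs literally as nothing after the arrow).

  | aaba => baa => ba
  | aaa => aa => a
  | bababb => abb
  | aaaab => aaab => aab => ba

aa->a; aab->ba; aba->a; bab->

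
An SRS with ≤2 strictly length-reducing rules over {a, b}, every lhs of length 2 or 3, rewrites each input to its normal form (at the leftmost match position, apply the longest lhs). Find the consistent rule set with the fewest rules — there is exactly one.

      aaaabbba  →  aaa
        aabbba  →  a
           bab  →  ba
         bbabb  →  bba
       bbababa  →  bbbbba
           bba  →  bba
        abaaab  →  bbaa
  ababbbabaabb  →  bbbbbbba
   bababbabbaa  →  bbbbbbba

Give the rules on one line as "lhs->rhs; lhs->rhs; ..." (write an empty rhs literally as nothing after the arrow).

  | aaaabbba => aaaabba => aaaaba => aaabb => aaab => aaa
  | aabbba => aabba => aaba => abb => ab => a
  | bab => ba
  | bbabb => bbab => bba

ab->a; aba->bb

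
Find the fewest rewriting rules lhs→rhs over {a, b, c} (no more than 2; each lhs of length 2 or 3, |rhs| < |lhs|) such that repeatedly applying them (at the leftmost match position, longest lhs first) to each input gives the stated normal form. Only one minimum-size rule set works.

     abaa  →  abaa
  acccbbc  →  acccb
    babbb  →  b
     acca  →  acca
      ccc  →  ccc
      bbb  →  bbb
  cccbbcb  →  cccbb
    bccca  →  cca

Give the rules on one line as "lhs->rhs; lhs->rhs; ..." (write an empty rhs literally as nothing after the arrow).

  | abaa
  | acccbbc => acccb
  | babbb => bcb => b
  | acca

abb->c; bc->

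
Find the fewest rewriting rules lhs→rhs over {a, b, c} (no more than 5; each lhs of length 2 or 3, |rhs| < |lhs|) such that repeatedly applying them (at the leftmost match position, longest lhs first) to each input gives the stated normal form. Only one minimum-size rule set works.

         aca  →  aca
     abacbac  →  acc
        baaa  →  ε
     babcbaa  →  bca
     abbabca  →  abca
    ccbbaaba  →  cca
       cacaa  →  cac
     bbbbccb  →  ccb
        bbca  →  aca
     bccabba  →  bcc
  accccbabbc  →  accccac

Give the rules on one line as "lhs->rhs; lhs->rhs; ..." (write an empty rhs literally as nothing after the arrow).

  | aca
  | abacbac => acbac => acc
  | baaa => aa => ε
  | babcbaa => bcbaa => bca

aa->; ba->; bb->a; cab->c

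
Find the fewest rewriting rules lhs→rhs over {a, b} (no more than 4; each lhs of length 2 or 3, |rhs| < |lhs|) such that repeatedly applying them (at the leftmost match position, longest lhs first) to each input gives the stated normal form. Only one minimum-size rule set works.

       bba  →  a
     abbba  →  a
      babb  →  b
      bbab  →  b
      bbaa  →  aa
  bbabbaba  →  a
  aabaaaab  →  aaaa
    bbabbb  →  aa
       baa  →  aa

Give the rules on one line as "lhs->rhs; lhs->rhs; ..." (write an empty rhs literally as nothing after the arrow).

  | bba => ba => a
  | abbba => bba => ba => a
  | babb => b
  | bbab => b

ab->; ba->a; bab->; bbb->aa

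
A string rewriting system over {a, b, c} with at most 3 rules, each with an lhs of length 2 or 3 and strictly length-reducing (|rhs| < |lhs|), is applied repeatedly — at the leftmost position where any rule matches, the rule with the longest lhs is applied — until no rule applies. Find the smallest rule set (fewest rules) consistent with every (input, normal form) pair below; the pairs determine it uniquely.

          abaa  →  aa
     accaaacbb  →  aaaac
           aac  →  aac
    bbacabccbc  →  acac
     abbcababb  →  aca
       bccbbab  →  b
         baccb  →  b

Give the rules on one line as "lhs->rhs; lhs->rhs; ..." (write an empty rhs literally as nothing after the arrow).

ba->; bb->; cc->

  | abaa => aa
  | accaaacbb => aaaacbb => aaaac
  | aac
  | bbacabccbc => acabccbc => acabbc => acac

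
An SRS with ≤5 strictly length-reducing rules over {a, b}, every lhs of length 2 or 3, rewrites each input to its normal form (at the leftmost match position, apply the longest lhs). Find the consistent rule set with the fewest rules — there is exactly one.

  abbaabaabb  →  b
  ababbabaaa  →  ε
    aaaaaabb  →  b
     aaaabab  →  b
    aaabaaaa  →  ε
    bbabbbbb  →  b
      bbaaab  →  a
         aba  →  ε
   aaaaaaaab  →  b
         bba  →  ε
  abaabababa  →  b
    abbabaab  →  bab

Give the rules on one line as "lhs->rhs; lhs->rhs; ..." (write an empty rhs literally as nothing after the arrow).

  | abbaabaabb => aaaabaabb => baabaabb => bbaabb => aaabb => babb => baa => b
  | ababbabaaa => bbabaaa => aabaaa => baaa => bba => aa => ε
  | aaaaaabb => baaaabb => bbaabb => aaabb => babb => baa => b
  | aaaabab => baabab => bbab => aab => b

aa->; aaa->ba; aba->; bb->a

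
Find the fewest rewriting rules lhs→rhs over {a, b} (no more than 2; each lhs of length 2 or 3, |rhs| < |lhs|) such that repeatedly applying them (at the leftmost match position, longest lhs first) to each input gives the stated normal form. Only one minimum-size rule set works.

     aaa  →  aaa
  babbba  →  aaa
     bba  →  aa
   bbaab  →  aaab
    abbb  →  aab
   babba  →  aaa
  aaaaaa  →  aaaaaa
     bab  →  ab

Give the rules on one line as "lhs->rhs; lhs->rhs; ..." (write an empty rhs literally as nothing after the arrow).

ba->a; bb->a

  | aaa
  | babbba => abbba => aaba => aaa
  | bba => aa
  | bbaab => aaab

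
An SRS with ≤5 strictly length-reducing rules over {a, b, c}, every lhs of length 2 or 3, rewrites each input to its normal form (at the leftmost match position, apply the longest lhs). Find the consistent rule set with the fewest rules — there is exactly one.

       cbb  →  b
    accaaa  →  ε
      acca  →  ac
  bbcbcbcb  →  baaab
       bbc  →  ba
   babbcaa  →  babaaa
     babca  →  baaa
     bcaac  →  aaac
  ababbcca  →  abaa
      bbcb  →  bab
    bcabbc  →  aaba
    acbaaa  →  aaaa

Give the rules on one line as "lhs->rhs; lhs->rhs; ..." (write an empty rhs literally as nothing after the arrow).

  | cbb => b
  | accaaa => acaa => ca => ε
  | acca => ac
  | bbcbcbcb => babcbcb => baabcb => baaab

aca->c; bc->a; ca->; cb->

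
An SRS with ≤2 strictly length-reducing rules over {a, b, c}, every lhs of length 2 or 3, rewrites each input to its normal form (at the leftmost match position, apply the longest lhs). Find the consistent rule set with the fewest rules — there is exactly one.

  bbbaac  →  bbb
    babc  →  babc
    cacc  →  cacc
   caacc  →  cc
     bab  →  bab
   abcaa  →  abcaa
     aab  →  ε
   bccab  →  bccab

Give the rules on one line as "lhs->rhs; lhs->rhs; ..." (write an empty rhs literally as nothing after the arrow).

aab->; aac->

  | bbbaac => bbb
  | babc
  | cacc
  | caacc => cc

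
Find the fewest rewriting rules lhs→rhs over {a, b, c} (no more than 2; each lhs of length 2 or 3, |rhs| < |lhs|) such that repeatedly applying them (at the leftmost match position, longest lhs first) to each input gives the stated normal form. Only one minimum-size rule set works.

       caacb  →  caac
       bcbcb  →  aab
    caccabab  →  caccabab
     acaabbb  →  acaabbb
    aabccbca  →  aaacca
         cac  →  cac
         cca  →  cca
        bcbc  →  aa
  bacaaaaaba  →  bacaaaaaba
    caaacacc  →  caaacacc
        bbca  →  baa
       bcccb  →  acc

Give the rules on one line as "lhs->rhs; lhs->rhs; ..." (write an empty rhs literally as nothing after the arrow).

  | caacb => caac
  | bcbcb => abcb => aab
  | caccabab
  | acaabbb

bc->a; cb->c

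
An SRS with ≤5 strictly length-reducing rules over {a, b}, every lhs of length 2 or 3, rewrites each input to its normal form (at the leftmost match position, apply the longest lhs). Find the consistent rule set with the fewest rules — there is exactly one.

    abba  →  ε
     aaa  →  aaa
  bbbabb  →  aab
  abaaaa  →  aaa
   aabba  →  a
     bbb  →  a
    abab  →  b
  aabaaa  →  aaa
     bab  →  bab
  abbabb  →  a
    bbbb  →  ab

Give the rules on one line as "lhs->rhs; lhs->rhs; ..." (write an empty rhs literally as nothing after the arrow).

  | abba => aba => ε
  | aaa
  | bbbabb => aabb => aab
  | abaaaa => aaa

aba->; abb->ab; bb->a; bbb->a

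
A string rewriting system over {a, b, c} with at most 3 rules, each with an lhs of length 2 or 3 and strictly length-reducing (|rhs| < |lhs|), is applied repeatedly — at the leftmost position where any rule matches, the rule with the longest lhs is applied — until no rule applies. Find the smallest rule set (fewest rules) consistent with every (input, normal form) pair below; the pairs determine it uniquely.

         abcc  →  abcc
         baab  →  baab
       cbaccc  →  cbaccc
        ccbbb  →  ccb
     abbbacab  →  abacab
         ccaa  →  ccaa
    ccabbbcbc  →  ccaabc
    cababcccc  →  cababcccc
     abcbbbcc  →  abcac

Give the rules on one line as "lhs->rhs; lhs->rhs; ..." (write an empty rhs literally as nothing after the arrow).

  | abcc
  | baab
  | cbaccc
  | ccbbb => ccbb => ccb

bb->b; bbc->a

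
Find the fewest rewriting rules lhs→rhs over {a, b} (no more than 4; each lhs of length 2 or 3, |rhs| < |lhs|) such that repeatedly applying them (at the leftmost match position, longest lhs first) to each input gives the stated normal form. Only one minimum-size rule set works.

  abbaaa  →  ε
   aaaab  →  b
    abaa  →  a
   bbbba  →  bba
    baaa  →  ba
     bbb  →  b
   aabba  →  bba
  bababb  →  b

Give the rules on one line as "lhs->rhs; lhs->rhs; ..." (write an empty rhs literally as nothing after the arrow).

aa->; ab->a; bbb->b

  | abbaaa => abaaa => aaaa => aa => ε
  | aaaab => aab => b
  | abaa => aaa => a
  | bbbba => bba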